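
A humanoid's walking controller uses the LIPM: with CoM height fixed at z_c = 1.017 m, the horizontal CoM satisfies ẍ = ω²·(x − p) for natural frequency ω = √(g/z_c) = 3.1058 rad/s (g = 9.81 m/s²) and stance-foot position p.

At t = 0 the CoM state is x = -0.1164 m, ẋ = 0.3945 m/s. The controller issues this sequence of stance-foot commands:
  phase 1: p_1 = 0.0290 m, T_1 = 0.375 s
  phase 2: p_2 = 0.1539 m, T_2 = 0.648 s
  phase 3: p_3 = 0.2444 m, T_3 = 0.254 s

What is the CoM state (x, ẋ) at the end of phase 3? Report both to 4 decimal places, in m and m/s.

x = -1.3956, ẋ = -4.9262

phase 1: p=0.0290, T=0.375, ωT=1.164675, cosh=1.758453, sinh=1.446429; start (x,ẋ)=(-0.116400, 0.394500) → end (x,ẋ)=(-0.042953, 0.040527)
phase 2: p=0.1539, T=0.648, ωT=2.012558, cosh=3.808041, sinh=3.674395; start (x,ẋ)=(-0.042953, 0.040527) → end (x,ẋ)=(-0.547779, -2.092148)
phase 3: p=0.2444, T=0.254, ωT=0.788873, cosh=1.327636, sinh=0.873279; start (x,ẋ)=(-0.547779, -2.092148) → end (x,ẋ)=(-1.395588, -4.926181)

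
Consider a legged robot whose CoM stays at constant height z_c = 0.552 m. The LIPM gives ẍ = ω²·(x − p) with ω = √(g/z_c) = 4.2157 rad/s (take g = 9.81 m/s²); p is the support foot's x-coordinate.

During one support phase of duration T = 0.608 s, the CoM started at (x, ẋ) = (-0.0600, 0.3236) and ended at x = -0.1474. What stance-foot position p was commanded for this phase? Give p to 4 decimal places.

ωT = 4.2157·0.608 = 2.563146; cosh(ωT) = 6.526817, sinh(ωT) = 6.449755
x(T) = p + (x₀−p)·cosh(ωT) + (ẋ₀/ω)·sinh(ωT) ⇒ p·(1 − cosh) = x(T) − x₀·cosh − (ẋ₀/ω)·sinh
numerator   = -0.1474 − (-0.0600)·6.526817 − (0.3236/4.2157)·6.449755 = -0.250879
denominator = 1 − 6.526817 = -5.526817
p = -0.250879 / -5.526817 = 0.0454

p = 0.0454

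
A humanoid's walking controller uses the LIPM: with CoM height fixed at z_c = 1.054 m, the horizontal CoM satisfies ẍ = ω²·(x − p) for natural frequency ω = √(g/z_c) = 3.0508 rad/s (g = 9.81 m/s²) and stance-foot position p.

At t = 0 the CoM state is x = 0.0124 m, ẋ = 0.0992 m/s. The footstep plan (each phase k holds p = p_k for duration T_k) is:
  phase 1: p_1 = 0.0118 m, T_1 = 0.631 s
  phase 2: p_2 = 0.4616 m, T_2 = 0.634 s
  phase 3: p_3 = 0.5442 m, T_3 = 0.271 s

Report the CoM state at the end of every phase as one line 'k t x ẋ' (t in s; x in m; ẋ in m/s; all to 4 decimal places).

1 0.6310 0.1230 0.3534
2 1.2650 -0.3419 -2.2508
3 1.5360 -1.3442 -5.5633

phase 1: p=0.0118, T=0.631, ωT=1.925055, cosh=3.500696, sinh=3.354828; start (x,ẋ)=(0.012400, 0.099200) → end (x,ẋ)=(0.122986, 0.353410)
phase 2: p=0.4616, T=0.634, ωT=1.934207, cosh=3.531548, sinh=3.387009; start (x,ẋ)=(0.122986, 0.353410) → end (x,ẋ)=(-0.341874, -2.250841)
phase 3: p=0.5442, T=0.271, ωT=0.826767, cosh=1.361689, sinh=0.924227; start (x,ẋ)=(-0.341874, -2.250841) → end (x,ẋ)=(-1.344240, -5.563348)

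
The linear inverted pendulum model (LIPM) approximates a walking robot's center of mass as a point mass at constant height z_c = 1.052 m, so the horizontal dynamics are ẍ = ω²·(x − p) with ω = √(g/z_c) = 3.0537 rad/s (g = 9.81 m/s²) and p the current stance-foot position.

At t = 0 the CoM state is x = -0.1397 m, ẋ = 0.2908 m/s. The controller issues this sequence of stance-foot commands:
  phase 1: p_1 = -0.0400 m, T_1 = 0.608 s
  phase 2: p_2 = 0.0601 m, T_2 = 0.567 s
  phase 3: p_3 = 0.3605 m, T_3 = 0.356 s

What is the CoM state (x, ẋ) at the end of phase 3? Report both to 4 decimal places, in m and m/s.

x = -1.2178, ẋ = -4.4864

phase 1: p=-0.0400, T=0.608, ωT=1.856650, cosh=3.279223, sinh=3.123028; start (x,ẋ)=(-0.139700, 0.290800) → end (x,ẋ)=(-0.069537, 0.002780)
phase 2: p=0.0601, T=0.567, ωT=1.731448, cosh=2.912927, sinh=2.735900; start (x,ẋ)=(-0.069537, 0.002780) → end (x,ẋ)=(-0.315031, -1.074965)
phase 3: p=0.3605, T=0.356, ωT=1.087117, cosh=1.651450, sinh=1.314263; start (x,ẋ)=(-0.315031, -1.074965) → end (x,ẋ)=(-1.217753, -4.486403)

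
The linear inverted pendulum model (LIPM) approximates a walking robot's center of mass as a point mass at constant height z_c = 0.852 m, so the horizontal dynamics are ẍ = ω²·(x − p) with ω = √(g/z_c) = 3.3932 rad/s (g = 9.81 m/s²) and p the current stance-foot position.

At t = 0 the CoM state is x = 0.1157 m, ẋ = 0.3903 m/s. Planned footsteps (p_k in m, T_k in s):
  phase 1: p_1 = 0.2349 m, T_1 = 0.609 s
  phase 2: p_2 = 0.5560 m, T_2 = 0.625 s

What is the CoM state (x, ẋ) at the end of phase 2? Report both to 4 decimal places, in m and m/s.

x = -0.9411, ẋ = -4.9371

phase 1: p=0.2349, T=0.609, ωT=2.066459, cosh=4.011721, sinh=3.885088; start (x,ẋ)=(0.115700, 0.390300) → end (x,ẋ)=(0.203582, -0.005624)
phase 2: p=0.5560, T=0.625, ωT=2.120750, cosh=4.228665, sinh=4.108723; start (x,ẋ)=(0.203582, -0.005624) → end (x,ẋ)=(-0.941069, -4.937100)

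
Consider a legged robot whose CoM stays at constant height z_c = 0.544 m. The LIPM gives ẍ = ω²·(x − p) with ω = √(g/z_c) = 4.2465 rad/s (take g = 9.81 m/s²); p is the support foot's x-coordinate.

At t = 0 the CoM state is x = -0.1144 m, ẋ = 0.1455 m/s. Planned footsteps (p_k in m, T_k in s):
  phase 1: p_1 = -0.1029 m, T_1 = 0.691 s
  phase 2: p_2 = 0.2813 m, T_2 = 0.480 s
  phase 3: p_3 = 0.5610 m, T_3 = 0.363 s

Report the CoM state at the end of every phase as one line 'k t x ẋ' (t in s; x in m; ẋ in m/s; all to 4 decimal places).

1 0.6910 0.1100 0.9143
2 1.1710 0.4249 0.8235
3 1.5340 0.6607 0.7232

phase 1: p=-0.1029, T=0.691, ωT=2.934331, cosh=9.431046, sinh=9.377879; start (x,ẋ)=(-0.114400, 0.145500) → end (x,ẋ)=(0.109962, 0.914251)
phase 2: p=0.2813, T=0.480, ωT=2.038320, cosh=3.903974, sinh=3.773726; start (x,ẋ)=(0.109962, 0.914251) → end (x,ẋ)=(0.424866, 0.823498)
phase 3: p=0.5610, T=0.363, ωT=1.541480, cosh=2.442780, sinh=2.228716; start (x,ẋ)=(0.424866, 0.823498) → end (x,ẋ)=(0.660656, 0.723220)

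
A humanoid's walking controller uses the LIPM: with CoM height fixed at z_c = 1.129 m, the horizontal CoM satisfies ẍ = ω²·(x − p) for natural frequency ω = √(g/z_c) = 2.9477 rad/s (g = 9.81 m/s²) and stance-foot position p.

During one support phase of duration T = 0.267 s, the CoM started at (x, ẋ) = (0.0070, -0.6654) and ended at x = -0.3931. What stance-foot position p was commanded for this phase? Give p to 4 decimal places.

ωT = 2.9477·0.267 = 0.787036; cosh(ωT) = 1.326034, sinh(ωT) = 0.870841
x(T) = p + (x₀−p)·cosh(ωT) + (ẋ₀/ω)·sinh(ωT) ⇒ p·(1 − cosh) = x(T) − x₀·cosh − (ẋ₀/ω)·sinh
numerator   = -0.3931 − (0.0070)·1.326034 − (-0.6654/2.9477)·0.870841 = -0.205803
denominator = 1 − 1.326034 = -0.326034
p = -0.205803 / -0.326034 = 0.6312

p = 0.6312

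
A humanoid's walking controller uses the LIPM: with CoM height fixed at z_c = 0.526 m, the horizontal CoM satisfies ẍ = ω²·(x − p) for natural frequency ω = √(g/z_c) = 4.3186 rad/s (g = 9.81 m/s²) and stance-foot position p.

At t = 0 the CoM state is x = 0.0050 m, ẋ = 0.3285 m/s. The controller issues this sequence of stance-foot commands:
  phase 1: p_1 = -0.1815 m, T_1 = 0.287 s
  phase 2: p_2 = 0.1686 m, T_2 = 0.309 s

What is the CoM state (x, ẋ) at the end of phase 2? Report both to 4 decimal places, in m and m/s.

x = 1.1839, ẋ = 4.7464

phase 1: p=-0.1815, T=0.287, ωT=1.239438, cosh=1.871610, sinh=1.582063; start (x,ẋ)=(0.005000, 0.328500) → end (x,ẋ)=(0.287897, 1.889047)
phase 2: p=0.1686, T=0.309, ωT=1.334447, cosh=2.030600, sinh=1.767297; start (x,ẋ)=(0.287897, 1.889047) → end (x,ẋ)=(1.183897, 4.746403)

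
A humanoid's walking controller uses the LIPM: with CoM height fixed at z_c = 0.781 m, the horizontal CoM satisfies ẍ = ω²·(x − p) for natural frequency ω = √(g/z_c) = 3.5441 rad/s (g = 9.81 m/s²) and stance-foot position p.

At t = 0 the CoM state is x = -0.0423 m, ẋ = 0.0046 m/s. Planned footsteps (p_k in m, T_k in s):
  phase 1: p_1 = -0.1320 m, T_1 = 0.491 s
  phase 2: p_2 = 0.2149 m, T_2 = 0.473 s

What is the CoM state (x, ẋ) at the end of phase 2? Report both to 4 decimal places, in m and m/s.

x = 0.6427, ẋ = 1.7357

phase 1: p=-0.1320, T=0.491, ωT=1.740153, cosh=2.936855, sinh=2.761361; start (x,ẋ)=(-0.042300, 0.004600) → end (x,ẋ)=(0.135020, 0.891362)
phase 2: p=0.2149, T=0.473, ωT=1.676359, cosh=2.766555, sinh=2.579502; start (x,ẋ)=(0.135020, 0.891362) → end (x,ẋ)=(0.642667, 1.735738)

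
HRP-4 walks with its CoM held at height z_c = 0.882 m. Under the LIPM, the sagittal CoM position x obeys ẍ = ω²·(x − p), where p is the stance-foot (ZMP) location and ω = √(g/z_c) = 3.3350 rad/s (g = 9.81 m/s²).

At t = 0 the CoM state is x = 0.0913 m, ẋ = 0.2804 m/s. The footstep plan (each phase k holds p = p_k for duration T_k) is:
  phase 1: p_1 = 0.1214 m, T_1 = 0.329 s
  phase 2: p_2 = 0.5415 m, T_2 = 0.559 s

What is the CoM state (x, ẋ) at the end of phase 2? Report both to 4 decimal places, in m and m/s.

x = -0.3275, ẋ = -2.6612

phase 1: p=0.1214, T=0.329, ωT=1.097215, cosh=1.664805, sinh=1.331006; start (x,ẋ)=(0.091300, 0.280400) → end (x,ẋ)=(0.183198, 0.333200)
phase 2: p=0.5415, T=0.559, ωT=1.864265, cosh=3.303101, sinh=3.148091; start (x,ẋ)=(0.183198, 0.333200) → end (x,ẋ)=(-0.327483, -2.661181)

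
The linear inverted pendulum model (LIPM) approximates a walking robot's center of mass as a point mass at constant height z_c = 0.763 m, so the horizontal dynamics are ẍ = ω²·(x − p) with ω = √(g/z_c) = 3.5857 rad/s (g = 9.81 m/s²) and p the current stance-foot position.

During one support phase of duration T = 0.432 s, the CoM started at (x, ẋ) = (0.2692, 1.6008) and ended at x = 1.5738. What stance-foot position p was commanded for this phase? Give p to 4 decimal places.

p = 0.0627

ωT = 3.5857·0.432 = 1.549022; cosh(ωT) = 2.459661, sinh(ωT) = 2.247205
x(T) = p + (x₀−p)·cosh(ωT) + (ẋ₀/ω)·sinh(ωT) ⇒ p·(1 − cosh) = x(T) − x₀·cosh − (ẋ₀/ω)·sinh
numerator   = 1.5738 − (0.2692)·2.459661 − (1.6008/3.5857)·2.247205 = -0.091583
denominator = 1 − 2.459661 = -1.459661
p = -0.091583 / -1.459661 = 0.0627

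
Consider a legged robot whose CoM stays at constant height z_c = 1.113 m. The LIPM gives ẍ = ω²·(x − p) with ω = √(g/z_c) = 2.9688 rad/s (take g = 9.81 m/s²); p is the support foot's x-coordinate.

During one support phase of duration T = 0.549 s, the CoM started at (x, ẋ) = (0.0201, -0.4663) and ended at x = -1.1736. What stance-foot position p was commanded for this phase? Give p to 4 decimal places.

p = 0.5101

ωT = 2.9688·0.549 = 1.629871; cosh(ωT) = 2.649586, sinh(ωT) = 2.453631
x(T) = p + (x₀−p)·cosh(ωT) + (ẋ₀/ω)·sinh(ωT) ⇒ p·(1 − cosh) = x(T) − x₀·cosh − (ẋ₀/ω)·sinh
numerator   = -1.1736 − (0.0201)·2.649586 − (-0.4663/2.9688)·2.453631 = -0.841473
denominator = 1 − 2.649586 = -1.649586
p = -0.841473 / -1.649586 = 0.5101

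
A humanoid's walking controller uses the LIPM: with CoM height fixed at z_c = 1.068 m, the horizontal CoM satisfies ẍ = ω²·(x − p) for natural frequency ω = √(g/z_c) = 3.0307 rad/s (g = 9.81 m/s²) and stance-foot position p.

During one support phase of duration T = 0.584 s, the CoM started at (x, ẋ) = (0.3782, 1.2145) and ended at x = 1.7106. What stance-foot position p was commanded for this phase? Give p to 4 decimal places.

ωT = 3.0307·0.584 = 1.769929; cosh(ωT) = 3.020390, sinh(ωT) = 2.850045
x(T) = p + (x₀−p)·cosh(ωT) + (ẋ₀/ω)·sinh(ωT) ⇒ p·(1 − cosh) = x(T) − x₀·cosh − (ẋ₀/ω)·sinh
numerator   = 1.7106 − (0.3782)·3.020390 − (1.2145/3.0307)·2.850045 = -0.573817
denominator = 1 − 3.020390 = -2.020390
p = -0.573817 / -2.020390 = 0.2840

p = 0.2840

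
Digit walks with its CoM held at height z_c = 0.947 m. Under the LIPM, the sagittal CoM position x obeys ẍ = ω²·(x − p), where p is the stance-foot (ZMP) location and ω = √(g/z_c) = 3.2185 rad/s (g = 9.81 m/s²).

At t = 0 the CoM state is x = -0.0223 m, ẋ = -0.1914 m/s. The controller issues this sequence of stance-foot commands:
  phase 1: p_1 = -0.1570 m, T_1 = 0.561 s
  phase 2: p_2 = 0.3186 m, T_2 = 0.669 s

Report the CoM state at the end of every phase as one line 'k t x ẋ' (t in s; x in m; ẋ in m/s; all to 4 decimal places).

phase 1: p=-0.1570, T=0.561, ωT=1.805579, cosh=3.123935, sinh=2.959555; start (x,ẋ)=(-0.022300, -0.191400) → end (x,ẋ)=(0.087793, 0.685141)
phase 2: p=0.3186, T=0.669, ωT=2.153177, cosh=4.364143, sinh=4.248028; start (x,ẋ)=(0.087793, 0.685141) → end (x,ẋ)=(0.215628, -0.165605)

1 0.5610 0.0878 0.6851
2 1.2300 0.2156 -0.1656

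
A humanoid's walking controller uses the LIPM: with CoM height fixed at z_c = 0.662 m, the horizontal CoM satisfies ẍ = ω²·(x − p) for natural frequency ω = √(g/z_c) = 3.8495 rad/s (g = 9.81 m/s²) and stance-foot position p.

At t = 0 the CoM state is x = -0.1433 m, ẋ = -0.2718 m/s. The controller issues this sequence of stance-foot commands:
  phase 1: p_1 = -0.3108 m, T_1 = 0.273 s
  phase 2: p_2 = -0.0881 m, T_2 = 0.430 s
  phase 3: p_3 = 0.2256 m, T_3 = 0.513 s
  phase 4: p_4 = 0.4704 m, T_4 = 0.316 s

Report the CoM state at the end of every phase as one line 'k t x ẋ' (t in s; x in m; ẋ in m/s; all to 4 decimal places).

phase 1: p=-0.3108, T=0.273, ωT=1.050914, cosh=1.604941, sinh=1.255322; start (x,ẋ)=(-0.143300, -0.271800) → end (x,ẋ)=(-0.130606, 0.373198)
phase 2: p=-0.0881, T=0.430, ωT=1.655285, cosh=2.712805, sinh=2.521767; start (x,ẋ)=(-0.130606, 0.373198) → end (x,ẋ)=(0.041066, 0.599780)
phase 3: p=0.2256, T=0.513, ωT=1.974794, cosh=3.671961, sinh=3.533171; start (x,ẋ)=(0.041066, 0.599780) → end (x,ẋ)=(0.098493, -0.307463)
phase 4: p=0.4704, T=0.316, ωT=1.216442, cosh=1.835720, sinh=1.539438; start (x,ẋ)=(0.098493, -0.307463) → end (x,ẋ)=(-0.335273, -2.768361)

1 0.2730 -0.1306 0.3732
2 0.7030 0.0411 0.5998
3 1.2160 0.0985 -0.3075
4 1.5320 -0.3353 -2.7684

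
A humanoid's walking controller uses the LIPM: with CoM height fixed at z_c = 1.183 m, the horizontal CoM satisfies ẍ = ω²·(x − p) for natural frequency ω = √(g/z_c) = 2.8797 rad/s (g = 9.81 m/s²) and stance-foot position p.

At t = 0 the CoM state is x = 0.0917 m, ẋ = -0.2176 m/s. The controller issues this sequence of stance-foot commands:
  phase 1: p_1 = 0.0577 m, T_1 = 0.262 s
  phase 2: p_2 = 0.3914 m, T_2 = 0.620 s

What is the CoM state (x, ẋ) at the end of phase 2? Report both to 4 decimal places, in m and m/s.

phase 1: p=0.0577, T=0.262, ωT=0.754481, cosh=1.298381, sinh=0.828127; start (x,ẋ)=(0.091700, -0.217600) → end (x,ẋ)=(0.039269, -0.201446)
phase 2: p=0.3914, T=0.620, ωT=1.785414, cosh=3.064888, sinh=2.897160; start (x,ẋ)=(0.039269, -0.201446) → end (x,ẋ)=(-0.890510, -3.555223)

x = -0.8905, ẋ = -3.5552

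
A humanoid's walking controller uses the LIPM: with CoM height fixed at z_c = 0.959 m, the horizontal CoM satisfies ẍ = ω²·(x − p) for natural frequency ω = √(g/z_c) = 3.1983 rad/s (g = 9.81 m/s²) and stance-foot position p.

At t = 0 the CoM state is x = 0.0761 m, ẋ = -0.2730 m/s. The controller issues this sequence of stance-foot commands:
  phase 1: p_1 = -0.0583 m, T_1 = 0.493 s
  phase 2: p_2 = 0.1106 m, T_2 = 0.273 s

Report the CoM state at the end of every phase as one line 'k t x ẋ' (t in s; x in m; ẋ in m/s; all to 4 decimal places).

phase 1: p=-0.0583, T=0.493, ωT=1.576762, cosh=2.522952, sinh=2.316309; start (x,ẋ)=(0.076100, -0.273000) → end (x,ẋ)=(0.083070, 0.306903)
phase 2: p=0.1106, T=0.273, ωT=0.873136, cosh=1.406024, sinh=0.988384; start (x,ẋ)=(0.083070, 0.306903) → end (x,ẋ)=(0.166735, 0.344485)

1 0.4930 0.0831 0.3069
2 0.7660 0.1667 0.3445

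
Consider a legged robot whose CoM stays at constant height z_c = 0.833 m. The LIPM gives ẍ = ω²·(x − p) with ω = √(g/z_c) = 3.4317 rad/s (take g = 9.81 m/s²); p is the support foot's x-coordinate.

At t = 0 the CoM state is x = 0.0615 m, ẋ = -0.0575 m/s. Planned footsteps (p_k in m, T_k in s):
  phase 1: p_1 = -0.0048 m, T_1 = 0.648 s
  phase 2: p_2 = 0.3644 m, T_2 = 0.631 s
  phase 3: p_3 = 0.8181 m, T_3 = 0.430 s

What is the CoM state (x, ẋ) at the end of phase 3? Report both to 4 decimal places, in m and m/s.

x = 1.4601, ẋ = 2.5915

phase 1: p=-0.0048, T=0.648, ωT=2.223742, cosh=4.675025, sinh=4.566821; start (x,ẋ)=(0.061500, -0.057500) → end (x,ẋ)=(0.228635, 0.770237)
phase 2: p=0.3644, T=0.631, ωT=2.165403, cosh=4.416408, sinh=4.301704; start (x,ẋ)=(0.228635, 0.770237) → end (x,ẋ)=(0.730312, 1.397490)
phase 3: p=0.8181, T=0.430, ωT=1.475631, cosh=2.301215, sinh=2.072580; start (x,ẋ)=(0.730312, 1.397490) → end (x,ẋ)=(1.460097, 2.591533)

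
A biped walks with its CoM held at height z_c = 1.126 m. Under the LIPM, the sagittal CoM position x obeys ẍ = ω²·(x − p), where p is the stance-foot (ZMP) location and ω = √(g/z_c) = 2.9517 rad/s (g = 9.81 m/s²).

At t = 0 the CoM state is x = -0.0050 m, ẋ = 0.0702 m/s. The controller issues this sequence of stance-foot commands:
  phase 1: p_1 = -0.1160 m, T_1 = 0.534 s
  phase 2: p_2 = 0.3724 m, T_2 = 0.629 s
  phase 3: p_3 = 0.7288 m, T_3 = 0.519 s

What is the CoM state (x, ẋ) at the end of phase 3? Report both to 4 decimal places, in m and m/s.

x = 2.2793, ẋ = 4.8508

phase 1: p=-0.1160, T=0.534, ωT=1.576208, cosh=2.521669, sinh=2.314911; start (x,ẋ)=(-0.005000, 0.070200) → end (x,ẋ)=(0.218961, 0.935476)
phase 2: p=0.3724, T=0.629, ωT=1.856619, cosh=3.279128, sinh=3.122928; start (x,ẋ)=(0.218961, 0.935476) → end (x,ẋ)=(0.858995, 1.653147)
phase 3: p=0.7288, T=0.519, ωT=1.531932, cosh=2.421613, sinh=2.205496; start (x,ẋ)=(0.858995, 1.653147) → end (x,ẋ)=(2.279305, 4.850848)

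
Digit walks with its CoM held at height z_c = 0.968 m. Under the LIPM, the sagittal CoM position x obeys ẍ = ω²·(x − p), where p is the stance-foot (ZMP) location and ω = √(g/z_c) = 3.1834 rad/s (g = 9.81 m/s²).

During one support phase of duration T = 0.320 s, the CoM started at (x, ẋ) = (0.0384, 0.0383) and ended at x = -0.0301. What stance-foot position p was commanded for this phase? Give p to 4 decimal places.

ωT = 3.1834·0.320 = 1.018688; cosh(ωT) = 1.565314, sinh(ωT) = 1.204245
x(T) = p + (x₀−p)·cosh(ωT) + (ẋ₀/ω)·sinh(ωT) ⇒ p·(1 − cosh) = x(T) − x₀·cosh − (ẋ₀/ω)·sinh
numerator   = -0.0301 − (0.0384)·1.565314 − (0.0383/3.1834)·1.204245 = -0.104697
denominator = 1 − 1.565314 = -0.565314
p = -0.104697 / -0.565314 = 0.1852

p = 0.1852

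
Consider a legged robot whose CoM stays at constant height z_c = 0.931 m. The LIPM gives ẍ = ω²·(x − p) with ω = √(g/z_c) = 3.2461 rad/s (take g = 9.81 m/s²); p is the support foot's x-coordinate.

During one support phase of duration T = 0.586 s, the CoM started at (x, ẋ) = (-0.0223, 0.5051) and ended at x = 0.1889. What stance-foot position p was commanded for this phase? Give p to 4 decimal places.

ωT = 3.2461·0.586 = 1.902215; cosh(ωT) = 3.424978, sinh(ωT) = 3.275740
x(T) = p + (x₀−p)·cosh(ωT) + (ẋ₀/ω)·sinh(ωT) ⇒ p·(1 − cosh) = x(T) − x₀·cosh − (ẋ₀/ω)·sinh
numerator   = 0.1889 − (-0.0223)·3.424978 − (0.5051/3.2461)·3.275740 = -0.244435
denominator = 1 − 3.424978 = -2.424978
p = -0.244435 / -2.424978 = 0.1008

p = 0.1008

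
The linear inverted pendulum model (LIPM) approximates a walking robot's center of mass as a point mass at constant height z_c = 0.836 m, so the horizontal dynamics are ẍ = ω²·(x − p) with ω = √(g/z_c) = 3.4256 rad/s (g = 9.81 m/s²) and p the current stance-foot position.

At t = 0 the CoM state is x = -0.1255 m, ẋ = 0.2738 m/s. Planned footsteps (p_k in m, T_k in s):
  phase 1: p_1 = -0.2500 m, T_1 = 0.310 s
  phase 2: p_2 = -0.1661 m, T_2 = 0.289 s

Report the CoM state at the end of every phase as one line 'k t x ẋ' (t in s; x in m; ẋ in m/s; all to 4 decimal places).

1 0.3100 0.0533 0.9862
2 0.5990 0.5038 2.3820

phase 1: p=-0.2500, T=0.310, ωT=1.061936, cosh=1.618875, sinh=1.273089; start (x,ẋ)=(-0.125500, 0.273800) → end (x,ẋ)=(0.053305, 0.986204)
phase 2: p=-0.1661, T=0.289, ωT=0.989998, cosh=1.531404, sinh=1.159826; start (x,ẋ)=(0.053305, 0.986204) → end (x,ẋ)=(0.503803, 2.381995)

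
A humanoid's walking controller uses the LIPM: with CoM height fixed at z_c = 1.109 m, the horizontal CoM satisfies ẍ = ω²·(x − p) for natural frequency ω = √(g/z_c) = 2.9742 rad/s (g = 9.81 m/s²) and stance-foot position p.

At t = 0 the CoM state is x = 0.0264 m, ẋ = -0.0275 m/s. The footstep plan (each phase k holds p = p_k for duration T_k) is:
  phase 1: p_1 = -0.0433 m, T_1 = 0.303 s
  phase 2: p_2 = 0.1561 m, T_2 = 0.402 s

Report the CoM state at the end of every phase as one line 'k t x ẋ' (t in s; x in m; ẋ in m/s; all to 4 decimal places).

phase 1: p=-0.0433, T=0.303, ωT=0.901183, cosh=1.434301, sinh=1.028212; start (x,ẋ)=(0.026400, -0.027500) → end (x,ẋ)=(0.047164, 0.173707)
phase 2: p=0.1561, T=0.402, ωT=1.195628, cosh=1.804074, sinh=1.501560; start (x,ẋ)=(0.047164, 0.173707) → end (x,ẋ)=(0.047269, -0.173123)

1 0.3030 0.0472 0.1737
2 0.7050 0.0473 -0.1731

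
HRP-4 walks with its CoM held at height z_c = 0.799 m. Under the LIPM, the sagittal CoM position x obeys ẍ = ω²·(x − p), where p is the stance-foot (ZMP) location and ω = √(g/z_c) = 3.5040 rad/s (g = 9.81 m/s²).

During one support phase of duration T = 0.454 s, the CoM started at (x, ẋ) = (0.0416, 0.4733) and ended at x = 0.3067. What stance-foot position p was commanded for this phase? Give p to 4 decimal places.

p = 0.0754

ωT = 3.5040·0.454 = 1.590816; cosh(ωT) = 2.555756, sinh(ωT) = 2.351996
x(T) = p + (x₀−p)·cosh(ωT) + (ẋ₀/ω)·sinh(ωT) ⇒ p·(1 − cosh) = x(T) − x₀·cosh − (ẋ₀/ω)·sinh
numerator   = 0.3067 − (0.0416)·2.555756 − (0.4733/3.5040)·2.351996 = -0.117313
denominator = 1 − 2.555756 = -1.555756
p = -0.117313 / -1.555756 = 0.0754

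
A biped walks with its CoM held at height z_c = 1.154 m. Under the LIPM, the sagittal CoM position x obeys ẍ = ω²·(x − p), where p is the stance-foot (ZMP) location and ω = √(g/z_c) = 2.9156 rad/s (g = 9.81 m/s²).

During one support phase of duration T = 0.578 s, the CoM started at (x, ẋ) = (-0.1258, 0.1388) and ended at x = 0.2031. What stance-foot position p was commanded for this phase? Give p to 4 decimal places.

p = -0.2403

ωT = 2.9156·0.578 = 1.685217; cosh(ωT) = 2.789512, sinh(ωT) = 2.604108
x(T) = p + (x₀−p)·cosh(ωT) + (ẋ₀/ω)·sinh(ωT) ⇒ p·(1 − cosh) = x(T) − x₀·cosh − (ẋ₀/ω)·sinh
numerator   = 0.2031 − (-0.1258)·2.789512 − (0.1388/2.9156)·2.604108 = 0.430050
denominator = 1 − 2.789512 = -1.789512
p = 0.430050 / -1.789512 = -0.2403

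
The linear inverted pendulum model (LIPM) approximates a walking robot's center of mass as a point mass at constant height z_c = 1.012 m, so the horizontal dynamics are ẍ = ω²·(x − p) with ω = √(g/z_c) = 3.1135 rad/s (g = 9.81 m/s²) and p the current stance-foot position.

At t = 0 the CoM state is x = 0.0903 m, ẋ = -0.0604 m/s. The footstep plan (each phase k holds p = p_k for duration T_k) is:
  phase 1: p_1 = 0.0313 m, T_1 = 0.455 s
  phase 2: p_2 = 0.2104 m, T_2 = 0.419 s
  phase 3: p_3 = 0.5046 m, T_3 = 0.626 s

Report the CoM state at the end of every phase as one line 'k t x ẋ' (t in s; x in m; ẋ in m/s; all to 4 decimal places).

1 0.4550 0.1224 0.2246
2 0.8740 0.1595 -0.0232
3 1.5000 -0.7571 -3.7785

phase 1: p=0.0313, T=0.455, ωT=1.416643, cosh=2.182890, sinh=1.940363; start (x,ẋ)=(0.090300, -0.060400) → end (x,ẋ)=(0.122449, 0.224591)
phase 2: p=0.2104, T=0.419, ωT=1.304557, cosh=1.978673, sinh=1.707381; start (x,ẋ)=(0.122449, 0.224591) → end (x,ẋ)=(0.159534, -0.023150)
phase 3: p=0.5046, T=0.626, ωT=1.949051, cosh=3.582215, sinh=3.439806; start (x,ẋ)=(0.159534, -0.023150) → end (x,ẋ)=(-0.757076, -3.778525)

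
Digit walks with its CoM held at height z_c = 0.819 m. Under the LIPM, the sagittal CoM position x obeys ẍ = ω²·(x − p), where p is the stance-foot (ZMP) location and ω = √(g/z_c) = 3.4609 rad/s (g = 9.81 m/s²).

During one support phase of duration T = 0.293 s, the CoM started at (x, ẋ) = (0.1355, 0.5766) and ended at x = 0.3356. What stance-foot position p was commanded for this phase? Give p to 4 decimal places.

p = 0.1343

ωT = 3.4609·0.293 = 1.014044; cosh(ωT) = 1.559738, sinh(ωT) = 1.196988
x(T) = p + (x₀−p)·cosh(ωT) + (ẋ₀/ω)·sinh(ωT) ⇒ p·(1 − cosh) = x(T) − x₀·cosh − (ẋ₀/ω)·sinh
numerator   = 0.3356 − (0.1355)·1.559738 − (0.5766/3.4609)·1.196988 = -0.075168
denominator = 1 − 1.559738 = -0.559738
p = -0.075168 / -0.559738 = 0.1343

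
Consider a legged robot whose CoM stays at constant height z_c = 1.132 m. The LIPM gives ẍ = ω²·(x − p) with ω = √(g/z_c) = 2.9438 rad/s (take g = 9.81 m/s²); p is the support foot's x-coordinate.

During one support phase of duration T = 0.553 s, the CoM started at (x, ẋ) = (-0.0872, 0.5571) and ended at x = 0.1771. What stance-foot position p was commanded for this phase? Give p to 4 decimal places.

p = 0.0338

ωT = 2.9438·0.553 = 1.627921; cosh(ωT) = 2.644807, sinh(ωT) = 2.448470
x(T) = p + (x₀−p)·cosh(ωT) + (ẋ₀/ω)·sinh(ωT) ⇒ p·(1 − cosh) = x(T) − x₀·cosh − (ẋ₀/ω)·sinh
numerator   = 0.1771 − (-0.0872)·2.644807 − (0.5571/2.9438)·2.448470 = -0.055634
denominator = 1 − 2.644807 = -1.644807
p = -0.055634 / -1.644807 = 0.0338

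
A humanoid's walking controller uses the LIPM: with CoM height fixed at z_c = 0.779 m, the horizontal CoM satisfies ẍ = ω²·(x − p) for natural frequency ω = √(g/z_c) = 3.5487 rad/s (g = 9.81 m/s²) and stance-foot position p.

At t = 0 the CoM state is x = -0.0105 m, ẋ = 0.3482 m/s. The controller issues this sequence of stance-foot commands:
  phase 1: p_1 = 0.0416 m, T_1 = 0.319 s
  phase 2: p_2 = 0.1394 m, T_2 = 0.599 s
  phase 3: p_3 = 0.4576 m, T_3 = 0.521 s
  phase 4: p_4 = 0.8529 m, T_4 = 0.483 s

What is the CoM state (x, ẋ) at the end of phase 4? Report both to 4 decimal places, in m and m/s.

x = 0.7459, ẋ = -0.0933

phase 1: p=0.0416, T=0.319, ωT=1.132035, cosh=1.712170, sinh=1.389794; start (x,ẋ)=(-0.010500, 0.348200) → end (x,ẋ)=(0.088763, 0.339222)
phase 2: p=0.1394, T=0.599, ωT=2.125671, cosh=4.248936, sinh=4.129584; start (x,ẋ)=(0.088763, 0.339222) → end (x,ẋ)=(0.318996, 0.699268)
phase 3: p=0.4576, T=0.521, ωT=1.848873, cosh=3.255034, sinh=3.097620; start (x,ẋ)=(0.318996, 0.699268) → end (x,ẋ)=(0.616824, 0.752540)
phase 4: p=0.8529, T=0.483, ωT=1.714022, cosh=2.865692, sinh=2.685552; start (x,ẋ)=(0.616824, 0.752540) → end (x,ẋ)=(0.745880, -0.093306)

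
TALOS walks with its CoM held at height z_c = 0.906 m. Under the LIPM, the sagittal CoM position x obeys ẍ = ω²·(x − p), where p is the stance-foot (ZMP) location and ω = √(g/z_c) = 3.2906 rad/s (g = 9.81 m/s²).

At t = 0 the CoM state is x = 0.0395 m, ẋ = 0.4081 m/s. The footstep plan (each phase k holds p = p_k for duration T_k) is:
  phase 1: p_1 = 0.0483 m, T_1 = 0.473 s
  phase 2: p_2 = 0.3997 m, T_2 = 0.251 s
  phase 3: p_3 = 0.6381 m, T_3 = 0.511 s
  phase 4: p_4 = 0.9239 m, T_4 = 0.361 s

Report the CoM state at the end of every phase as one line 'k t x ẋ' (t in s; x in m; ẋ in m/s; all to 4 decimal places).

phase 1: p=0.0483, T=0.473, ωT=1.556454, cosh=2.476429, sinh=2.265546; start (x,ẋ)=(0.039500, 0.408100) → end (x,ẋ)=(0.307480, 0.945027)
phase 2: p=0.3997, T=0.251, ωT=0.825941, cosh=1.360926, sinh=0.923103; start (x,ẋ)=(0.307480, 0.945027) → end (x,ẋ)=(0.539302, 1.005988)
phase 3: p=0.6381, T=0.511, ωT=1.681497, cosh=2.779844, sinh=2.593748; start (x,ẋ)=(0.539302, 1.005988) → end (x,ẋ)=(1.156405, 1.953245)
phase 4: p=0.9239, T=0.361, ωT=1.187907, cosh=1.792533, sinh=1.487674; start (x,ẋ)=(1.156405, 1.953245) → end (x,ẋ)=(2.223732, 4.639449)

1 0.4730 0.3075 0.9450
2 0.7240 0.5393 1.0060
3 1.2350 1.1564 1.9532
4 1.5960 2.2237 4.6394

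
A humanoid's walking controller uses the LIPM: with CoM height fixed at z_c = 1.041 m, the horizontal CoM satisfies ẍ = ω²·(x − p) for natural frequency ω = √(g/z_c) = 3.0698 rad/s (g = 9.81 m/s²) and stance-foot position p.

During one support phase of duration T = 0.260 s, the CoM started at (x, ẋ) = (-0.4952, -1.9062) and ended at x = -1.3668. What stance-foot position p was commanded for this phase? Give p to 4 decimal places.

ωT = 3.0698·0.260 = 0.798148; cosh(ωT) = 1.335792, sinh(ωT) = 0.885631
x(T) = p + (x₀−p)·cosh(ωT) + (ẋ₀/ω)·sinh(ωT) ⇒ p·(1 − cosh) = x(T) − x₀·cosh − (ẋ₀/ω)·sinh
numerator   = -1.3668 − (-0.4952)·1.335792 − (-1.9062/3.0698)·0.885631 = -0.155381
denominator = 1 − 1.335792 = -0.335792
p = -0.155381 / -0.335792 = 0.4627

p = 0.4627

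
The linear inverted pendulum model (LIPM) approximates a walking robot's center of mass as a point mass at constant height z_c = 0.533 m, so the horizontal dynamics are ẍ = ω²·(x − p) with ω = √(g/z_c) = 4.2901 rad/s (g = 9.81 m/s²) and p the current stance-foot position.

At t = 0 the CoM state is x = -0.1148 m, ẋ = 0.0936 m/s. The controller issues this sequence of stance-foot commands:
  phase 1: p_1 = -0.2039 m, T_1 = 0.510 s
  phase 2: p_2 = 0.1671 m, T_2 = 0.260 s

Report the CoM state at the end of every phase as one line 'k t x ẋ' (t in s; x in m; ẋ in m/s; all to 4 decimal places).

phase 1: p=-0.2039, T=0.510, ωT=2.187951, cosh=4.514535, sinh=4.402389; start (x,ẋ)=(-0.114800, 0.093600) → end (x,ẋ)=(0.294395, 2.105364)
phase 2: p=0.1671, T=0.260, ωT=1.115426, cosh=1.689322, sinh=1.361546; start (x,ẋ)=(0.294395, 2.105364) → end (x,ẋ)=(1.050320, 4.300189)

1 0.5100 0.2944 2.1054
2 0.7700 1.0503 4.3002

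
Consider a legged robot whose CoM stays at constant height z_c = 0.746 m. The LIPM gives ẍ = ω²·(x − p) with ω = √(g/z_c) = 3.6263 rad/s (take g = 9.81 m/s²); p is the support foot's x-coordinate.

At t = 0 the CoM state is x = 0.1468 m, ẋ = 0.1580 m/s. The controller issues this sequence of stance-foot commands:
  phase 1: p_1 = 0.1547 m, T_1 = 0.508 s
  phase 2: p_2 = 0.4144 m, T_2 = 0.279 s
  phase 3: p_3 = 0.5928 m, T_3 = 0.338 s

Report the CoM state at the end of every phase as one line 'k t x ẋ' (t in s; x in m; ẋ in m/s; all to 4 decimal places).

1 0.5080 0.2632 0.4229
2 0.7870 0.3181 0.0040
3 1.1250 0.0863 -1.5431

phase 1: p=0.1547, T=0.508, ωT=1.842160, cosh=3.234315, sinh=3.075841; start (x,ẋ)=(0.146800, 0.158000) → end (x,ẋ)=(0.263165, 0.422906)
phase 2: p=0.4144, T=0.279, ωT=1.011738, cosh=1.556981, sinh=1.193395; start (x,ẋ)=(0.263165, 0.422906) → end (x,ẋ)=(0.318106, 0.003971)
phase 3: p=0.5928, T=0.338, ωT=1.225689, cosh=1.850034, sinh=1.556479; start (x,ẋ)=(0.318106, 0.003971) → end (x,ẋ)=(0.086311, -1.543098)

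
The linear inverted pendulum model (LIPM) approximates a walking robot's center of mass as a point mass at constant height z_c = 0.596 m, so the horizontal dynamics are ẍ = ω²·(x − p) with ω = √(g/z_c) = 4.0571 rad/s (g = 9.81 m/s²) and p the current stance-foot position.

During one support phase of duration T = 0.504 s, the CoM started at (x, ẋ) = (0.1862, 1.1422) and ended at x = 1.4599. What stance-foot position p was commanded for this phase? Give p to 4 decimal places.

p = 0.1165

ωT = 4.0571·0.504 = 2.044778; cosh(ωT) = 3.928427, sinh(ωT) = 3.799019
x(T) = p + (x₀−p)·cosh(ωT) + (ẋ₀/ω)·sinh(ωT) ⇒ p·(1 − cosh) = x(T) − x₀·cosh − (ẋ₀/ω)·sinh
numerator   = 1.4599 − (0.1862)·3.928427 − (1.1422/4.0571)·3.799019 = -0.341115
denominator = 1 − 3.928427 = -2.928427
p = -0.341115 / -2.928427 = 0.1165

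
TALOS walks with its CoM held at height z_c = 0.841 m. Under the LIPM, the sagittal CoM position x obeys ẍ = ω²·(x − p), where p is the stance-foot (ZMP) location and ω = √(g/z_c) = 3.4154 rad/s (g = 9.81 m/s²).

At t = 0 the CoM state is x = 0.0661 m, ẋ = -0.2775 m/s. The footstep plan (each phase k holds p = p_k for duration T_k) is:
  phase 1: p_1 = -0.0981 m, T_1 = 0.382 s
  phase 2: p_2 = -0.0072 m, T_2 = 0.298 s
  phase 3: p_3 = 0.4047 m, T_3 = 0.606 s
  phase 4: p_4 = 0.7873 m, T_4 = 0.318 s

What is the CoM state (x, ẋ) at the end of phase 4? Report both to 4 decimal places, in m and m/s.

x = 2.2917, ẋ = 5.6403

phase 1: p=-0.0981, T=0.382, ωT=1.304683, cosh=1.978889, sinh=1.707630; start (x,ẋ)=(0.066100, -0.277500) → end (x,ẋ)=(0.088089, 0.408512)
phase 2: p=-0.0072, T=0.298, ωT=1.017789, cosh=1.564232, sinh=1.202839; start (x,ẋ)=(0.088089, 0.408512) → end (x,ẋ)=(0.285725, 1.030473)
phase 3: p=0.4047, T=0.606, ωT=2.069732, cosh=4.024461, sinh=3.898242; start (x,ẋ)=(0.285725, 1.030473) → end (x,ẋ)=(1.102041, 2.563054)
phase 4: p=0.7873, T=0.318, ωT=1.086097, cosh=1.650110, sinh=1.312579; start (x,ẋ)=(1.102041, 2.563054) → end (x,ẋ)=(2.291670, 5.640299)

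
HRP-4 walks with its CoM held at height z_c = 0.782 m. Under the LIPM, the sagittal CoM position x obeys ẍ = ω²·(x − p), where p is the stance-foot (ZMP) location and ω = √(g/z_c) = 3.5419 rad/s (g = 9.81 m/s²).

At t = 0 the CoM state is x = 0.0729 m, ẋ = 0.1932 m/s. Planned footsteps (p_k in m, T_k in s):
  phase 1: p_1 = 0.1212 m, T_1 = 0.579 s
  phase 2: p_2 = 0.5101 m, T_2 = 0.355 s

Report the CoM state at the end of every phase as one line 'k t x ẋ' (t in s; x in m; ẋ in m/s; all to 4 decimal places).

phase 1: p=0.1212, T=0.579, ωT=2.050760, cosh=3.951222, sinh=3.822585; start (x,ẋ)=(0.072900, 0.193200) → end (x,ẋ)=(0.138866, 0.109432)
phase 2: p=0.5101, T=0.355, ωT=1.257375, cosh=1.900289, sinh=1.615889; start (x,ẋ)=(0.138866, 0.109432) → end (x,ẋ)=(-0.145426, -1.916734)

1 0.5790 0.1389 0.1094
2 0.9340 -0.1454 -1.9167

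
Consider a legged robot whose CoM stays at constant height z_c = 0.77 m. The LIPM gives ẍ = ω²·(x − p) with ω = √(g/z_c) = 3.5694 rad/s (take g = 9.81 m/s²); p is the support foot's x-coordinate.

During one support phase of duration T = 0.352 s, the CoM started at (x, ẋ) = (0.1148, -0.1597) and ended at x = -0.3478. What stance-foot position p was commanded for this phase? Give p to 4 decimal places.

p = 0.5492

ωT = 3.5694·0.352 = 1.256429; cosh(ωT) = 1.898761, sinh(ωT) = 1.614093
x(T) = p + (x₀−p)·cosh(ωT) + (ẋ₀/ω)·sinh(ωT) ⇒ p·(1 − cosh) = x(T) − x₀·cosh − (ẋ₀/ω)·sinh
numerator   = -0.3478 − (0.1148)·1.898761 − (-0.1597/3.5694)·1.614093 = -0.493561
denominator = 1 − 1.898761 = -0.898761
p = -0.493561 / -0.898761 = 0.5492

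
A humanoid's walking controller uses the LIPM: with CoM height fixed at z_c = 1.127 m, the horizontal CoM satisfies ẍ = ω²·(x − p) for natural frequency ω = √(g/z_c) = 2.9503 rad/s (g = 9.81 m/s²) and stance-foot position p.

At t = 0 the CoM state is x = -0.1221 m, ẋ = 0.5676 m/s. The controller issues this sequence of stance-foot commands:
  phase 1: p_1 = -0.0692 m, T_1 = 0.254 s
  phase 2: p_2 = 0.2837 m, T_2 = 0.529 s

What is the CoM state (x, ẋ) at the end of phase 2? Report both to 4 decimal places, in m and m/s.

x = 0.0969, ẋ = -0.2607

phase 1: p=-0.0692, T=0.254, ωT=0.749376, cosh=1.294171, sinh=0.821509; start (x,ẋ)=(-0.122100, 0.567600) → end (x,ẋ)=(0.020386, 0.606358)
phase 2: p=0.2837, T=0.529, ωT=1.560709, cosh=2.486091, sinh=2.276104; start (x,ẋ)=(0.020386, 0.606358) → end (x,ẋ)=(0.096872, -0.260742)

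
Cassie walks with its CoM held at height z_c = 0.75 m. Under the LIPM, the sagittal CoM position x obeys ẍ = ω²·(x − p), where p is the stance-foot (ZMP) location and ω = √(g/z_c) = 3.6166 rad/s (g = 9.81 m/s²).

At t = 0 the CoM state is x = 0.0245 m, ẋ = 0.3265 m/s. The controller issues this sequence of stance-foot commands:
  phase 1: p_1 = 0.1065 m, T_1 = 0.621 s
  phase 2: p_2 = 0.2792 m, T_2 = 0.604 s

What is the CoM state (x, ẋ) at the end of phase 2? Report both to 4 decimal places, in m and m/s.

phase 1: p=0.1065, T=0.621, ωT=2.245909, cosh=4.777414, sinh=4.671583; start (x,ẋ)=(0.024500, 0.326500) → end (x,ẋ)=(0.136494, 0.174416)
phase 2: p=0.2792, T=0.604, ωT=2.184426, cosh=4.499046, sinh=4.386504; start (x,ẋ)=(0.136494, 0.174416) → end (x,ẋ)=(-0.151296, -1.479218)

x = -0.1513, ẋ = -1.4792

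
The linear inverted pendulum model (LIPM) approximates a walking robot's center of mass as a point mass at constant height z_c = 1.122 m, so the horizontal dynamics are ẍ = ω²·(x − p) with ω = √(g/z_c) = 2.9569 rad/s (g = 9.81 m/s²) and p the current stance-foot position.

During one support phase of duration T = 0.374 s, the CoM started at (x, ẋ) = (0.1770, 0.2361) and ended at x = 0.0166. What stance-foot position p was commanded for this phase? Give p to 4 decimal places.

p = 0.5730

ωT = 2.9569·0.374 = 1.105881; cosh(ωT) = 1.676402, sinh(ωT) = 1.345483
x(T) = p + (x₀−p)·cosh(ωT) + (ẋ₀/ω)·sinh(ωT) ⇒ p·(1 − cosh) = x(T) − x₀·cosh − (ẋ₀/ω)·sinh
numerator   = 0.0166 − (0.1770)·1.676402 − (0.2361/2.9569)·1.345483 = -0.387556
denominator = 1 − 1.676402 = -0.676402
p = -0.387556 / -0.676402 = 0.5730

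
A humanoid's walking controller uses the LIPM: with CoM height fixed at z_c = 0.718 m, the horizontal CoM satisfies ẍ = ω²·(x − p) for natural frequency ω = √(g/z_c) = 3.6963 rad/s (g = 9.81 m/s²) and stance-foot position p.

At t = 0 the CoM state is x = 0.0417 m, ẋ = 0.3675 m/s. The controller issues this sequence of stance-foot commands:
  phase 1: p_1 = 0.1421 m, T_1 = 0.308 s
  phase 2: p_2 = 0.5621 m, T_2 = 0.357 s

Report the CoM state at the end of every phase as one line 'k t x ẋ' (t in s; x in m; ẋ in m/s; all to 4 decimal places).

1 0.3080 0.1086 0.1127
2 0.6650 -0.2941 -2.6865

phase 1: p=0.1421, T=0.308, ωT=1.138460, cosh=1.721135, sinh=1.400823; start (x,ẋ)=(0.041700, 0.367500) → end (x,ẋ)=(0.108573, 0.112660)
phase 2: p=0.5621, T=0.357, ωT=1.319579, cosh=2.004547, sinh=1.737299; start (x,ẋ)=(0.108573, 0.112660) → end (x,ẋ)=(-0.294065, -2.686527)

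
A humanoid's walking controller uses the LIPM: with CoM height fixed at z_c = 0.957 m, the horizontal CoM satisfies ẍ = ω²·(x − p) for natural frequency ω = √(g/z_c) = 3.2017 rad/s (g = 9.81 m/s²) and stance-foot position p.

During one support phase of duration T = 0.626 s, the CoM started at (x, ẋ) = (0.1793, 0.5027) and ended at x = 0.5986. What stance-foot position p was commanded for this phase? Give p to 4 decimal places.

ωT = 3.2017·0.626 = 2.004264; cosh(ωT) = 3.777696, sinh(ωT) = 3.642936
x(T) = p + (x₀−p)·cosh(ωT) + (ẋ₀/ω)·sinh(ωT) ⇒ p·(1 − cosh) = x(T) − x₀·cosh − (ẋ₀/ω)·sinh
numerator   = 0.5986 − (0.1793)·3.777696 − (0.5027/3.2017)·3.642936 = -0.650719
denominator = 1 − 3.777696 = -2.777696
p = -0.650719 / -2.777696 = 0.2343

p = 0.2343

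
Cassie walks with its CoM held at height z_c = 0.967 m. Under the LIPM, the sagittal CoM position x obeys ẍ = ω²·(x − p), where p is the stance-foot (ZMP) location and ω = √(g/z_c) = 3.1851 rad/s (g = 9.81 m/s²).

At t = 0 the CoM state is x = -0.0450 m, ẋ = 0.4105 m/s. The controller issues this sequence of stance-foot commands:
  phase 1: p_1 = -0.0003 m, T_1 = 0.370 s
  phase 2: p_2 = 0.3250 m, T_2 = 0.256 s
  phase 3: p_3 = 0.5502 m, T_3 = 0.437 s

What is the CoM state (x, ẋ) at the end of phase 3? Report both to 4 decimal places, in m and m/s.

x = -0.1868, ẋ = -2.0364

phase 1: p=-0.0003, T=0.370, ωT=1.178487, cosh=1.778599, sinh=1.470855; start (x,ẋ)=(-0.045000, 0.410500) → end (x,ẋ)=(0.109762, 0.520703)
phase 2: p=0.3250, T=0.256, ωT=0.815386, cosh=1.351258, sinh=0.908789; start (x,ẋ)=(0.109762, 0.520703) → end (x,ẋ)=(0.182728, 0.080581)
phase 3: p=0.5502, T=0.437, ωT=1.391889, cosh=2.135523, sinh=1.886917; start (x,ẋ)=(0.182728, 0.080581) → end (x,ẋ)=(-0.186806, -2.036429)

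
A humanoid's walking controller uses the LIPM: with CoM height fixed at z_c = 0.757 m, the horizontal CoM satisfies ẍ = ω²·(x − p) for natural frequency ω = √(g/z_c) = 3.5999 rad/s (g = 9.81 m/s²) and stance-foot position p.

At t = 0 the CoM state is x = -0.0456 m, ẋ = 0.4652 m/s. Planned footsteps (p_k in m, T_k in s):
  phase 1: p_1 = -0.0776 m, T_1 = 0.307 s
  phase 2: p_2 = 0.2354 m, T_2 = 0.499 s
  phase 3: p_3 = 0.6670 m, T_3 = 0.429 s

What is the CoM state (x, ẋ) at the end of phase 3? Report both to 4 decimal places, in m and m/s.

phase 1: p=-0.0776, T=0.307, ωT=1.105169, cosh=1.675445, sinh=1.344290; start (x,ẋ)=(-0.045600, 0.465200) → end (x,ẋ)=(0.149731, 0.934275)
phase 2: p=0.2354, T=0.499, ωT=1.796350, cosh=3.096755, sinh=2.930852; start (x,ẋ)=(0.149731, 0.934275) → end (x,ẋ)=(0.730743, 1.989350)
phase 3: p=0.6670, T=0.429, ωT=1.544357, cosh=2.449204, sinh=2.235755; start (x,ẋ)=(0.730743, 1.989350) → end (x,ẋ)=(2.058626, 5.385360)

x = 2.0586, ẋ = 5.3854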